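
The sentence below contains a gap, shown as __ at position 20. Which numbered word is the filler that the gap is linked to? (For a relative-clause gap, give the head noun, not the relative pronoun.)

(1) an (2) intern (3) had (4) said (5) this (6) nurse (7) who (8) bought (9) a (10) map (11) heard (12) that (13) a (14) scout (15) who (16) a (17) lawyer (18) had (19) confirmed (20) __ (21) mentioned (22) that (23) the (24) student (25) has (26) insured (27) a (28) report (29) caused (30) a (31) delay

The gap at 20 is the subject of "mentioned", inside a relative clause.
The relative pronoun is "who" (word 15); it is bound by the head noun immediately before it.
Its filler is the head noun "scout", at word 14.

14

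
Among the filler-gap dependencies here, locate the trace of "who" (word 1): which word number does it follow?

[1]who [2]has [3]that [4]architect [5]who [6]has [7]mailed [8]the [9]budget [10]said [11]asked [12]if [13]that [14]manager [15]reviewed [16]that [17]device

The displaced element is "who" (word 1).
It is linked across 1 clause boundary (Ø).
It functions as the subject of "asked", so the gap sits immediately after word 10 ("said").
Base order: That architect who has mailed the budget has said that who asked if that manager reviewed that device.

10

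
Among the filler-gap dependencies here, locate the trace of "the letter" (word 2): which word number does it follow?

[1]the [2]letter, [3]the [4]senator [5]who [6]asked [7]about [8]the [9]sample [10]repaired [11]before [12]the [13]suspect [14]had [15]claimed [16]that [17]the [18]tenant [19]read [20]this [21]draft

10

The displaced element is "the letter" (word 2).
It functions as the direct object of "repaired", so the gap sits immediately after word 10 ("repaired").
Base order: The senator who asked about the sample repaired the letter before the suspect had claimed that the tenant read this draft.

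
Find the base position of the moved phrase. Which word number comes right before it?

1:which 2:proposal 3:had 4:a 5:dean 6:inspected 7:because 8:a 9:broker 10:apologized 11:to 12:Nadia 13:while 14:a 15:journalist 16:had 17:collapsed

The displaced element is "which proposal" (word 2).
It functions as the direct object of "inspected", so the gap sits immediately after word 6 ("inspected").
Base order: A dean had inspected which proposal because a broker apologized to Nadia while a journalist had collapsed.

6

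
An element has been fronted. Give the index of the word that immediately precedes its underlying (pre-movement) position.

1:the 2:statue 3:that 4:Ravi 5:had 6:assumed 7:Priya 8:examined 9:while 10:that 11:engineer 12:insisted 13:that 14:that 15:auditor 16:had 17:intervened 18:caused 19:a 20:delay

The displaced element is "the statue" (word 2).
It is linked across 1 clause boundary (Ø).
It functions as the direct object of "examined", so the gap sits immediately after word 8 ("examined").
Base order: Ravi had assumed Priya examined the statue while that engineer insisted that that auditor had intervened.

8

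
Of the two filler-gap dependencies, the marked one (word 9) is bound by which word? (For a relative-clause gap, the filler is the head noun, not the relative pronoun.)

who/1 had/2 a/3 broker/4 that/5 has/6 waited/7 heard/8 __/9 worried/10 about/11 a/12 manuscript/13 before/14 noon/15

The marked gap is the subject of "worried".
Its filler is the fronted wh-phrase "who", at word 1.
(The other dependency links word 4 to a gap after word 5.)

1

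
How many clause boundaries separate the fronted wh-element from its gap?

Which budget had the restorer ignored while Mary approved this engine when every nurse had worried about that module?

0

"which budget" originates inside the matrix clause — no clause boundary is crossed.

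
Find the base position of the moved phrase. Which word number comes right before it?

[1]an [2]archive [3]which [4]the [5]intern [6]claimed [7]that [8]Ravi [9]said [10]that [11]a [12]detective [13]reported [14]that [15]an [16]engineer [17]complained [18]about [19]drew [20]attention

18

The displaced element is "an archive" (word 2).
It is linked across 3 clause boundaries (that → that → that).
It functions as the object of the preposition "about" of "complained", so the gap sits immediately after word 18 ("about").
Base order: The intern claimed that Ravi said that a detective reported that an engineer complained about an archive.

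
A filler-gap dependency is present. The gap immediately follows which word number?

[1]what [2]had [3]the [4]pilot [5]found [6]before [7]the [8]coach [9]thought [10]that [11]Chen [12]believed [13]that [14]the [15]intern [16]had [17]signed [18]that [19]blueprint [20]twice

The displaced element is "what" (word 1).
It functions as the direct object of "found", so the gap sits immediately after word 5 ("found").
Base order: The pilot had found what before the coach thought that Chen believed that the intern had signed that blueprint twice.

5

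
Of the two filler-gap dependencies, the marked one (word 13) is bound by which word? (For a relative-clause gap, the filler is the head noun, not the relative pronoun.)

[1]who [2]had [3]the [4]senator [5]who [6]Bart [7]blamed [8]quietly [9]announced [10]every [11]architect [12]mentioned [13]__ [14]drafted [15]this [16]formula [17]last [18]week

The marked gap is the subject of "drafted".
Its filler is the fronted wh-phrase "who", at word 1.
(The other dependency links word 4 to a gap after word 7.)

1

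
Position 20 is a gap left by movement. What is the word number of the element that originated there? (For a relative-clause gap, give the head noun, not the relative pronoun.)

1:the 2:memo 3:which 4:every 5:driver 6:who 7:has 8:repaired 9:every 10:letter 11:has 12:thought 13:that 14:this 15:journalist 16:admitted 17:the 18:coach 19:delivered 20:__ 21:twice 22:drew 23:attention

The gap at 20 is the object of "delivered", inside a relative clause.
The relative pronoun is "which" (word 3); it is bound by the head noun immediately before it.
Its filler is the head noun "memo", at word 2.

2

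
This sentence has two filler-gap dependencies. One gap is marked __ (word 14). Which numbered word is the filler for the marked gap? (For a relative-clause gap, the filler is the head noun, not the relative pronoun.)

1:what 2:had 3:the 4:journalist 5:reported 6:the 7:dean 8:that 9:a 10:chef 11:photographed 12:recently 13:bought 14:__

1

The marked gap is the direct object of "bought".
Its filler is the fronted wh-phrase "what", at word 1.
(The other dependency links word 7 to a gap after word 11.)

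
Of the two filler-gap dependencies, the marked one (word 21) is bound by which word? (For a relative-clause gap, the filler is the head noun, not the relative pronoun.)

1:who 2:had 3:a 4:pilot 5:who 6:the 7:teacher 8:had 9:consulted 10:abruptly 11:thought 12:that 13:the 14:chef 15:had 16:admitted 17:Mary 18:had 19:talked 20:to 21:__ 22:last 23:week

The marked gap is the object of the preposition "to" of "talked".
Its filler is the fronted wh-phrase "who", at word 1.
(The other dependency links word 4 to a gap after word 9.)

1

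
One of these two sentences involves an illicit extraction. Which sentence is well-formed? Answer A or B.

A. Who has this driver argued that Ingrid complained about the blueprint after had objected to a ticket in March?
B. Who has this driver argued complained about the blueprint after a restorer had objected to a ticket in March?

In A, the wh-phrase is extracted from inside an adjunct island (introduced by "after"), which blocks movement.
In B, the extraction path crosses only that-complement boundaries, which are transparent.
So B is grammatical.

B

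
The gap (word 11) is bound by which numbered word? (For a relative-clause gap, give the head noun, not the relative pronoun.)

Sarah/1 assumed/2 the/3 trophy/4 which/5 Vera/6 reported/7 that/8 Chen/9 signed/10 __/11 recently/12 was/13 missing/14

4

The gap at 11 is the object of "signed", inside a relative clause.
The relative pronoun is "which" (word 5); it is bound by the head noun immediately before it.
Its filler is the head noun "trophy", at word 4.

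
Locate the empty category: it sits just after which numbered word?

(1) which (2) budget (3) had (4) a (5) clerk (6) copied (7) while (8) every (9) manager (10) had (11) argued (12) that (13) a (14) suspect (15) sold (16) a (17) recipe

The displaced element is "which budget" (word 2).
It functions as the direct object of "copied", so the gap sits immediately after word 6 ("copied").
Base order: A clerk had copied which budget while every manager had argued that a suspect sold a recipe.

6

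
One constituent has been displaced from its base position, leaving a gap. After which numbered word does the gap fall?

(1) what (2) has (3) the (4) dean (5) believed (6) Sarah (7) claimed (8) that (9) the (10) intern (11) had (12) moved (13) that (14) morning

12

The displaced element is "what" (word 1).
It is linked across 2 clause boundaries (Ø → that).
It functions as the direct object of "moved", so the gap sits immediately after word 12 ("moved").
Base order: The dean has believed Sarah claimed that the intern had moved what that morning.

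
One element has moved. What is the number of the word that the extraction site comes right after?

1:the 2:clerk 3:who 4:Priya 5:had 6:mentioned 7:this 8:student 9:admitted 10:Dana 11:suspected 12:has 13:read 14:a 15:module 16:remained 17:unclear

The displaced element is "the clerk" (word 2).
It is linked across 3 clause boundaries (Ø → Ø → Ø).
It functions as the subject of "read", so the gap sits immediately after word 11 ("suspected").
Base order: Priya had mentioned this student admitted Dana suspected that the clerk has read a module.

11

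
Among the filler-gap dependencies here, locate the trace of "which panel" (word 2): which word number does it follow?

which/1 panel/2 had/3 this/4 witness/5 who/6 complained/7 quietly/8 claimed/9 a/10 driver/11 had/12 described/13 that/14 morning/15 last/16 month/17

13

The displaced element is "which panel" (word 2).
It is linked across 1 clause boundary (Ø).
It functions as the direct object of "described", so the gap sits immediately after word 13 ("described").
Base order: This witness who complained quietly had claimed a driver had described which panel that morning last month.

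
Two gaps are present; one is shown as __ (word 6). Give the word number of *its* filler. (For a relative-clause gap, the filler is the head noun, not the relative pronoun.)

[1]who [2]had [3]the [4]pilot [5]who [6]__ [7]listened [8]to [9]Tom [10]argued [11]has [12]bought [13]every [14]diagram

4

The marked gap is inside the relative clause, the subject of "listened".
Its filler is the head noun "pilot" (via "who"), at word 4.
(The other dependency links word 1 to a gap after word 10.)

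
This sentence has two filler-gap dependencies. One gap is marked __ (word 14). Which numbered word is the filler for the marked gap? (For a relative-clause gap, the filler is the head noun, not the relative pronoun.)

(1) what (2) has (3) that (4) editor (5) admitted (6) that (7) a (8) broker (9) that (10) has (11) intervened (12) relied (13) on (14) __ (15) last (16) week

1

The marked gap is the object of the preposition "on" of "relied".
Its filler is the fronted wh-phrase "what", at word 1.
(The other dependency links word 8 to a gap after word 9.)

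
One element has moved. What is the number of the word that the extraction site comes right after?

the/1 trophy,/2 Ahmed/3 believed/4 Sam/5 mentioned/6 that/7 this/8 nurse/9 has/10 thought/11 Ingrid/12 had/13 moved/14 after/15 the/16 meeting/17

The displaced element is "the trophy" (word 2).
It is linked across 3 clause boundaries (Ø → that → Ø).
It functions as the direct object of "moved", so the gap sits immediately after word 14 ("moved").
Base order: Ahmed believed Sam mentioned that this nurse has thought Ingrid had moved the trophy after the meeting.

14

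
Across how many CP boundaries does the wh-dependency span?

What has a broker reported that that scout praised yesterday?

"what" is extracted from the object of "praised".
Boundaries crossed, outermost first: [that] — 1 in total.

1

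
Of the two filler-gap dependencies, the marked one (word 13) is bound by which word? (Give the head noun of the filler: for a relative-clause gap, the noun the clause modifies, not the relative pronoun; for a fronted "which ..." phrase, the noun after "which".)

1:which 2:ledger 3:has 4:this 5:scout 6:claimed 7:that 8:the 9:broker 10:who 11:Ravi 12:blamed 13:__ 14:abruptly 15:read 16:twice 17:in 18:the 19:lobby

The marked gap is inside the relative clause, the direct object of "blamed".
Its filler is the head noun "broker" (via "who"), at word 9.
(The other dependency links word 2 to a gap after word 15.)

9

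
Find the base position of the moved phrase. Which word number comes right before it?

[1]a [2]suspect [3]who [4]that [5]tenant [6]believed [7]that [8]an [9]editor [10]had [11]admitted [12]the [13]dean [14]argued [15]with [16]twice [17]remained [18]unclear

15

The displaced element is "a suspect" (word 2).
It is linked across 2 clause boundaries (that → Ø).
It functions as the object of the preposition "with" of "argued", so the gap sits immediately after word 15 ("with").
Base order: That tenant believed that an editor had admitted the dean argued with a suspect twice.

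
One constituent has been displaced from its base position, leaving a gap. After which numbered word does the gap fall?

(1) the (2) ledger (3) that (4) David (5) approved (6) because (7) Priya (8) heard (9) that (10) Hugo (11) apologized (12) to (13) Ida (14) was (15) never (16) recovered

The displaced element is "the ledger" (word 2).
It functions as the direct object of "approved", so the gap sits immediately after word 5 ("approved").
Base order: David approved the ledger because Priya heard that Hugo apologized to Ida.

5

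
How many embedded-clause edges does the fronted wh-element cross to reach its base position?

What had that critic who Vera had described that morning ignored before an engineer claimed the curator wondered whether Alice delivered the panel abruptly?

0

"what" originates inside the matrix clause — no clause boundary is crossed.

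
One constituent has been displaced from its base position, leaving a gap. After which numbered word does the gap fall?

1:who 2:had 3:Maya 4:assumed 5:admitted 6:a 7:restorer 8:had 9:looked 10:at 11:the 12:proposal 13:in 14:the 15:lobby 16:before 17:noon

4

The displaced element is "who" (word 1).
It is linked across 1 clause boundary (Ø).
It functions as the subject of "admitted", so the gap sits immediately after word 4 ("assumed").
Base order: Maya had assumed that who admitted a restorer had looked at the proposal in the lobby before noon.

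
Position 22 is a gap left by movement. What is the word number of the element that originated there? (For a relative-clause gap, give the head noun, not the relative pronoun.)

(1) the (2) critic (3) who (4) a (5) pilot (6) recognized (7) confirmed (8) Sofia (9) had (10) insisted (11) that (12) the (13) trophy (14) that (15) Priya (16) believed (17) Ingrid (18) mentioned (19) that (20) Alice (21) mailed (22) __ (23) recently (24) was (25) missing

13

The gap at 22 is the object of "mailed", inside a relative clause.
The relative pronoun is "that" (word 14); it is bound by the head noun immediately before it.
Its filler is the head noun "trophy", at word 13.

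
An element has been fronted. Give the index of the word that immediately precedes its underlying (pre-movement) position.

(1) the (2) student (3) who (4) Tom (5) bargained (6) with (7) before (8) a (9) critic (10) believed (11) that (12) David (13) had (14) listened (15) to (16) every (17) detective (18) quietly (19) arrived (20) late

The displaced element is "the student" (word 2).
It functions as the object of the preposition "with" of "bargained", so the gap sits immediately after word 6 ("with").
Base order: Tom bargained with the student before a critic believed that David had listened to every detective quietly.

6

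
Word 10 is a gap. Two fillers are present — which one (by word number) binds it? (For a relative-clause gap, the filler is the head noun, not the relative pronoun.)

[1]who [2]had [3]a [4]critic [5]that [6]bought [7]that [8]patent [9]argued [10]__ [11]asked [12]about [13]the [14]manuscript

The marked gap is the subject of "asked".
Its filler is the fronted wh-phrase "who", at word 1.
(The other dependency links word 4 to a gap after word 5.)

1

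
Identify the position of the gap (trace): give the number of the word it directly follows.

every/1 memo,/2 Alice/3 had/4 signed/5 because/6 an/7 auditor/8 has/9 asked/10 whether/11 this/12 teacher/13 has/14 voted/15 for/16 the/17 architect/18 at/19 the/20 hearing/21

The displaced element is "every memo" (word 2).
It functions as the direct object of "signed", so the gap sits immediately after word 5 ("signed").
Base order: Alice had signed every memo because an auditor has asked whether this teacher has voted for the architect at the hearing.

5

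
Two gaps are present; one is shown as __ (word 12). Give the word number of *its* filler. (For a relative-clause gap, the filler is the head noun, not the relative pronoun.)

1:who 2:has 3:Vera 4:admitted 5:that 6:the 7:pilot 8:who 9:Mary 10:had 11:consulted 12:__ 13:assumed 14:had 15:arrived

7

The marked gap is inside the relative clause, the direct object of "consulted".
Its filler is the head noun "pilot" (via "who"), at word 7.
(The other dependency links word 1 to a gap after word 13.)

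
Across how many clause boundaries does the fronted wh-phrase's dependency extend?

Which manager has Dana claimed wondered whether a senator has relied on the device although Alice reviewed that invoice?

"which manager" is extracted from the subject of "wondered".
Boundaries crossed, outermost first: [Ø] — 1 in total.

1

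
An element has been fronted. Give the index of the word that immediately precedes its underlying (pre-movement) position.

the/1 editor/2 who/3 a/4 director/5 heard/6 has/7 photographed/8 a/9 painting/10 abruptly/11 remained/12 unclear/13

The displaced element is "the editor" (word 2).
It is linked across 1 clause boundary (Ø).
It functions as the subject of "photographed", so the gap sits immediately after word 6 ("heard").
Base order: A director heard that the editor has photographed a painting abruptly.

6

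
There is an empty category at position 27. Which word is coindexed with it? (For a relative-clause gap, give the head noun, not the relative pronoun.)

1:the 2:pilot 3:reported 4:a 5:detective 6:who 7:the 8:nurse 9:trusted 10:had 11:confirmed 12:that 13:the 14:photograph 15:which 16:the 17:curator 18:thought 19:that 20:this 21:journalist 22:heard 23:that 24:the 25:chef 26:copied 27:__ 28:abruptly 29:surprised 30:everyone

14

The gap at 27 is the object of "copied", inside a relative clause.
The relative pronoun is "which" (word 15); it is bound by the head noun immediately before it.
Its filler is the head noun "photograph", at word 14.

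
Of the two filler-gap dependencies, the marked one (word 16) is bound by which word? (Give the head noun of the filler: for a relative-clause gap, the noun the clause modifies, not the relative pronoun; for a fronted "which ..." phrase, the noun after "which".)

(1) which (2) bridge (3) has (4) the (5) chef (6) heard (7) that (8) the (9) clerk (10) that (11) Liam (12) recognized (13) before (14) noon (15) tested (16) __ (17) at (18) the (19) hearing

2

The marked gap is the direct object of "tested".
Its filler is the fronted wh-phrase "which bridge", at word 2.
(The other dependency links word 9 to a gap after word 12.)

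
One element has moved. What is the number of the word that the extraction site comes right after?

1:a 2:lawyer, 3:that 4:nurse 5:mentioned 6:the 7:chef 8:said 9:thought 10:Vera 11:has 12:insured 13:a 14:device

The displaced element is "a lawyer" (word 2).
It is linked across 2 clause boundaries (Ø → Ø).
It functions as the subject of "thought", so the gap sits immediately after word 8 ("said").
Base order: That nurse mentioned the chef said a lawyer thought Vera has insured a device.

8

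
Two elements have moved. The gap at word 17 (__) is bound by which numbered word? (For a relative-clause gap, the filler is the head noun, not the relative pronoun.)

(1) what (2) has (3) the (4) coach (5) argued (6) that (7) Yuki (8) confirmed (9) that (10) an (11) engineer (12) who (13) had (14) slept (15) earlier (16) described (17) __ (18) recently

1

The marked gap is the direct object of "described".
Its filler is the fronted wh-phrase "what", at word 1.
(The other dependency links word 11 to a gap after word 12.)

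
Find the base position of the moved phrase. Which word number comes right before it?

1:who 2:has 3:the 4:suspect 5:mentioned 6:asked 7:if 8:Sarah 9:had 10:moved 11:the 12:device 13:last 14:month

5

The displaced element is "who" (word 1).
It is linked across 1 clause boundary (Ø).
It functions as the subject of "asked", so the gap sits immediately after word 5 ("mentioned").
Base order: The suspect has mentioned that who asked if Sarah had moved the device last month.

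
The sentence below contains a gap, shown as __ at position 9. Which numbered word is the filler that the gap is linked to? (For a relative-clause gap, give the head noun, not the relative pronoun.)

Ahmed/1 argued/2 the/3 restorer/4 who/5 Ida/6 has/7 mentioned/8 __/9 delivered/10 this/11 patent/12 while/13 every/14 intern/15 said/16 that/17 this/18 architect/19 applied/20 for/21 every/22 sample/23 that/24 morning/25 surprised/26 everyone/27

4

The gap at 9 is the subject of "delivered", inside a relative clause.
The relative pronoun is "who" (word 5); it is bound by the head noun immediately before it.
Its filler is the head noun "restorer", at word 4.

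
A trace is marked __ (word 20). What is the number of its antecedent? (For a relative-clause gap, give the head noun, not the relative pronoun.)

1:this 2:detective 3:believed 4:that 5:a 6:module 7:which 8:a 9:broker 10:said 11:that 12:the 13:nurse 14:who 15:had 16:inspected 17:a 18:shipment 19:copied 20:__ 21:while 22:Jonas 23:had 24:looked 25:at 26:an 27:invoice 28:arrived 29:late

6

The gap at 20 is the object of "copied", inside a relative clause.
The relative pronoun is "which" (word 7); it is bound by the head noun immediately before it.
Its filler is the head noun "module", at word 6.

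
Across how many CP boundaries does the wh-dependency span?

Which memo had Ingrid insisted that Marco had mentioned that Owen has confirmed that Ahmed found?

"which memo" is extracted from the object of "found".
Boundaries crossed, outermost first: [that], [that], [that] — 3 in total.

3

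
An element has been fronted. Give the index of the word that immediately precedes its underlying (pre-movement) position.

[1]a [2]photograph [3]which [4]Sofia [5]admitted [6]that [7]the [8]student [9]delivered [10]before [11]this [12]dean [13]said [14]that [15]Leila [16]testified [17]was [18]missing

The displaced element is "a photograph" (word 2).
It is linked across 1 clause boundary (that).
It functions as the direct object of "delivered", so the gap sits immediately after word 9 ("delivered").
Base order: Sofia admitted that the student delivered a photograph before this dean said that Leila testified.

9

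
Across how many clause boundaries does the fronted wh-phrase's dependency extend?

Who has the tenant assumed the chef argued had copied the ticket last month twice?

"who" is extracted from the subject of "copied".
Boundaries crossed, outermost first: [Ø], [Ø] — 2 in total.

2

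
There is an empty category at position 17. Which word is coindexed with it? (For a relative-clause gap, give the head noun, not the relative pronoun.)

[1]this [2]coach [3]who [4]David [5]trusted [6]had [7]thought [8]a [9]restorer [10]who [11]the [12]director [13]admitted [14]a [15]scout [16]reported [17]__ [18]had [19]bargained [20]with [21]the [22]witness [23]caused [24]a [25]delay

The gap at 17 is the subject of "bargained", inside a relative clause.
The relative pronoun is "who" (word 10); it is bound by the head noun immediately before it.
Its filler is the head noun "restorer", at word 9.

9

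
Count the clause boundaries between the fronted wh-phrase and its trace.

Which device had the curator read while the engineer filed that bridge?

"which device" originates inside the matrix clause — no clause boundary is crossed.

0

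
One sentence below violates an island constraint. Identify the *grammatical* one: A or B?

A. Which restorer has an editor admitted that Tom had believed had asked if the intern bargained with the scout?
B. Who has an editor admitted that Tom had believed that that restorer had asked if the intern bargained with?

In B, the wh-phrase is extracted from inside a wh-island (introduced by "if"), which blocks movement.
In A, the extraction path crosses only that-complement boundaries, which are transparent.
So A is grammatical.

A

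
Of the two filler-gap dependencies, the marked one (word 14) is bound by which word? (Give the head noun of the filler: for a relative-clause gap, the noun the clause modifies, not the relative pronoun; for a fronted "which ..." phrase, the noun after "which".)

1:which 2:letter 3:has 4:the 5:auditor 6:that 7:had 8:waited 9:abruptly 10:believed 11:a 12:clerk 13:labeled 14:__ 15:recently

2

The marked gap is the direct object of "labeled".
Its filler is the fronted wh-phrase "which letter", at word 2.
(The other dependency links word 5 to a gap after word 6.)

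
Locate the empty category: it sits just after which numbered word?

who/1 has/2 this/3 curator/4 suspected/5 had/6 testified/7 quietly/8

5

The displaced element is "who" (word 1).
It is linked across 1 clause boundary (Ø).
It functions as the subject of "testified", so the gap sits immediately after word 5 ("suspected").
Base order: This curator has suspected that who had testified quietly.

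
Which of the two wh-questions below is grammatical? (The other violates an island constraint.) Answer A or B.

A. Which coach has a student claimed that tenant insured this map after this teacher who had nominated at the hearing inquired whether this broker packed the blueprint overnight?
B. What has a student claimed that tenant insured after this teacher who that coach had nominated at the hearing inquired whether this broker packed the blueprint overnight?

B

In A, the wh-phrase is extracted from inside an adjunct island (introduced by "after"), which blocks movement.
In B, the extraction path crosses only that-complement boundaries, which are transparent.
So B is grammatical.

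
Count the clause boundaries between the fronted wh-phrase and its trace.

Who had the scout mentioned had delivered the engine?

1

"who" is extracted from the subject of "delivered".
Boundaries crossed, outermost first: [Ø] — 1 in total.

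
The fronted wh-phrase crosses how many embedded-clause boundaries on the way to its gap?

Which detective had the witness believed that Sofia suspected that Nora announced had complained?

3

"which detective" is extracted from the subject of "complained".
Boundaries crossed, outermost first: [that], [that], [Ø] — 3 in total.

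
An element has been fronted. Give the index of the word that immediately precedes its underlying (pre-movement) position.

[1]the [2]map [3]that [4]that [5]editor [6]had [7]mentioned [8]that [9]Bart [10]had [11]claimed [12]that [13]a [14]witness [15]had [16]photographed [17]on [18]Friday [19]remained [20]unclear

16

The displaced element is "the map" (word 2).
It is linked across 2 clause boundaries (that → that).
It functions as the direct object of "photographed", so the gap sits immediately after word 16 ("photographed").
Base order: That editor had mentioned that Bart had claimed that a witness had photographed the map on Friday.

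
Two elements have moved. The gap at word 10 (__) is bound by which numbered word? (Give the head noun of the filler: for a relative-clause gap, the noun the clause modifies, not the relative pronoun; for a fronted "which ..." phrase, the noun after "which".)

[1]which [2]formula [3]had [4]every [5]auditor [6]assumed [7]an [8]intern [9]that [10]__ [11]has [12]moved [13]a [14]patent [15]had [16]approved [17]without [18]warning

8

The marked gap is inside the relative clause, the subject of "moved".
Its filler is the head noun "intern" (via "that"), at word 8.
(The other dependency links word 2 to a gap after word 16.)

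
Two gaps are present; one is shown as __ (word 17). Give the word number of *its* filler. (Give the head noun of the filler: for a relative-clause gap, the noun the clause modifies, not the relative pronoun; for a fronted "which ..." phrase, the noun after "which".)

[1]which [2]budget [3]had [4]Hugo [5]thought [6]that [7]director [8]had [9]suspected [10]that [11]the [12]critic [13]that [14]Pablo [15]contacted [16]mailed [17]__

The marked gap is the direct object of "mailed".
Its filler is the fronted wh-phrase "which budget", at word 2.
(The other dependency links word 12 to a gap after word 15.)

2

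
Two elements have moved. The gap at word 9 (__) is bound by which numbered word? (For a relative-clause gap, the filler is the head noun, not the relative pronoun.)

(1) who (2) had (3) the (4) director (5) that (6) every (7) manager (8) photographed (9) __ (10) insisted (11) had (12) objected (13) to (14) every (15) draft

4

The marked gap is inside the relative clause, the direct object of "photographed".
Its filler is the head noun "director" (via "that"), at word 4.
(The other dependency links word 1 to a gap after word 10.)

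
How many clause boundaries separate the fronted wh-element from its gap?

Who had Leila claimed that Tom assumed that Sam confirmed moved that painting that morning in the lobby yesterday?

3

"who" is extracted from the subject of "moved".
Boundaries crossed, outermost first: [that], [that], [Ø] — 3 in total.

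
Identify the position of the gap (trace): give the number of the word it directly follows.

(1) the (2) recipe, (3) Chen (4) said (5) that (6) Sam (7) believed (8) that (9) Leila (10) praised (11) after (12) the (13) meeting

10

The displaced element is "the recipe" (word 2).
It is linked across 2 clause boundaries (that → that).
It functions as the direct object of "praised", so the gap sits immediately after word 10 ("praised").
Base order: Chen said that Sam believed that Leila praised the recipe after the meeting.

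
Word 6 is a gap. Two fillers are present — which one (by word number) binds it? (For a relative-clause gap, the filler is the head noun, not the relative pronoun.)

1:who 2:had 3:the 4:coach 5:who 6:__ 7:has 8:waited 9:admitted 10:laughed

4

The marked gap is inside the relative clause, the subject of "waited".
Its filler is the head noun "coach" (via "who"), at word 4.
(The other dependency links word 1 to a gap after word 9.)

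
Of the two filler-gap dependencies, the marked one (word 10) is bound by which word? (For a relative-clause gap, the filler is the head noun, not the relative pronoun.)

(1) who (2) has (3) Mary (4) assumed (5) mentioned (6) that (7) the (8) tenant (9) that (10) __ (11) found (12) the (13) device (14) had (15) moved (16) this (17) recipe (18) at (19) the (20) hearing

8

The marked gap is inside the relative clause, the subject of "found".
Its filler is the head noun "tenant" (via "that"), at word 8.
(The other dependency links word 1 to a gap after word 4.)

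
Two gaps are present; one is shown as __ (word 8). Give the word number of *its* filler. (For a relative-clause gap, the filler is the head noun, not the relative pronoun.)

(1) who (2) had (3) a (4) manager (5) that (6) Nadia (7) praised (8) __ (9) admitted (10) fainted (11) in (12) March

The marked gap is inside the relative clause, the direct object of "praised".
Its filler is the head noun "manager" (via "that"), at word 4.
(The other dependency links word 1 to a gap after word 9.)

4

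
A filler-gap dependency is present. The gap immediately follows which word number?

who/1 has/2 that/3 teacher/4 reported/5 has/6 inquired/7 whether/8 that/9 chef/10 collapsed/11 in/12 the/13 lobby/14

The displaced element is "who" (word 1).
It is linked across 1 clause boundary (Ø).
It functions as the subject of "inquired", so the gap sits immediately after word 5 ("reported").
Base order: That teacher has reported that who has inquired whether that chef collapsed in the lobby.

5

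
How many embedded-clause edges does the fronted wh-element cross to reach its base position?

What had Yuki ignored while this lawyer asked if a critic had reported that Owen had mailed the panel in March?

"what" originates inside the matrix clause — no clause boundary is crossed.

0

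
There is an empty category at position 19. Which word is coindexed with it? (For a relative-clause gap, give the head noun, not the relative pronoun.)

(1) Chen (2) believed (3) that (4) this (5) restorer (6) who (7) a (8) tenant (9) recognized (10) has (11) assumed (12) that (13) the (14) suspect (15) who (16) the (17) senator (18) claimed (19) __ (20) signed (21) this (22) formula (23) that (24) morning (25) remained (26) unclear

14

The gap at 19 is the subject of "signed", inside a relative clause.
The relative pronoun is "who" (word 15); it is bound by the head noun immediately before it.
Its filler is the head noun "suspect", at word 14.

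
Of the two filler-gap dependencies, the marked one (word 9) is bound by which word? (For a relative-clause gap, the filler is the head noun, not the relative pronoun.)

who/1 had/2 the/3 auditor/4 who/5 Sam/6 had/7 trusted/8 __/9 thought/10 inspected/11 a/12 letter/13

The marked gap is inside the relative clause, the direct object of "trusted".
Its filler is the head noun "auditor" (via "who"), at word 4.
(The other dependency links word 1 to a gap after word 10.)

4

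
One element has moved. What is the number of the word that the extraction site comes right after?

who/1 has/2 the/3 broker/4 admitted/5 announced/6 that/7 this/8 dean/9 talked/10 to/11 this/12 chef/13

5

The displaced element is "who" (word 1).
It is linked across 1 clause boundary (Ø).
It functions as the subject of "announced", so the gap sits immediately after word 5 ("admitted").
Base order: The broker has admitted that who announced that this dean talked to this chef.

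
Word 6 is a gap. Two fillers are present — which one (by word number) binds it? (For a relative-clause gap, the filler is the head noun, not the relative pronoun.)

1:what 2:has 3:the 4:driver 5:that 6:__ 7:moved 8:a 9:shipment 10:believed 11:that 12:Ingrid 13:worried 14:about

4

The marked gap is inside the relative clause, the subject of "moved".
Its filler is the head noun "driver" (via "that"), at word 4.
(The other dependency links word 1 to a gap after word 14.)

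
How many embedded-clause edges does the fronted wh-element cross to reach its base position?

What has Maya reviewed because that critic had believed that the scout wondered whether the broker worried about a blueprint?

0

"what" originates inside the matrix clause — no clause boundary is crossed.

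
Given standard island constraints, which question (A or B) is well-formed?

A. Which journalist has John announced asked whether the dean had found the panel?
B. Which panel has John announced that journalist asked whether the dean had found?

A

In B, the wh-phrase is extracted from inside a wh-island (introduced by "whether"), which blocks movement.
In A, the extraction path crosses only that-complement boundaries, which are transparent.
So A is grammatical.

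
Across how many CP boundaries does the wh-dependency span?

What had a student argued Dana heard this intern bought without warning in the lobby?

"what" is extracted from the object of "bought".
Boundaries crossed, outermost first: [Ø], [Ø] — 2 in total.

2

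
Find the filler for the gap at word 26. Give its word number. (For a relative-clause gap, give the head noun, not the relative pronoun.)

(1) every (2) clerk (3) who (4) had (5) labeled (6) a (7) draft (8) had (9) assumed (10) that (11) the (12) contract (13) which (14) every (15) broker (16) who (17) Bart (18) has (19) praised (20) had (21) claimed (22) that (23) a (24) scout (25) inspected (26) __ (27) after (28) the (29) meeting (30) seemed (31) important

12

The gap at 26 is the object of "inspected", inside a relative clause.
The relative pronoun is "which" (word 13); it is bound by the head noun immediately before it.
Its filler is the head noun "contract", at word 12.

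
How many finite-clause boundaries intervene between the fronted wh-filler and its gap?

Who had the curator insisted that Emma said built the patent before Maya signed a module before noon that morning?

2

"who" is extracted from the subject of "built".
Boundaries crossed, outermost first: [that], [Ø] — 2 in total.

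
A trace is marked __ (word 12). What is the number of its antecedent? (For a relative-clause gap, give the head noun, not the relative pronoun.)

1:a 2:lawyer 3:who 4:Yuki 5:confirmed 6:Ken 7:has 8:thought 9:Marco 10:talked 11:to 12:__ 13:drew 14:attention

2

The gap at 12 is the prepositional object of "talked", inside a relative clause.
The relative pronoun is "who" (word 3); it is bound by the head noun immediately before it.
Its filler is the head noun "lawyer", at word 2.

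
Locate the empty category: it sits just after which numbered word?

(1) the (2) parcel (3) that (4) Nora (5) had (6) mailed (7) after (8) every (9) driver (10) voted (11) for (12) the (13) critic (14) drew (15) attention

The displaced element is "the parcel" (word 2).
It functions as the direct object of "mailed", so the gap sits immediately after word 6 ("mailed").
Base order: Nora had mailed the parcel after every driver voted for the critic.

6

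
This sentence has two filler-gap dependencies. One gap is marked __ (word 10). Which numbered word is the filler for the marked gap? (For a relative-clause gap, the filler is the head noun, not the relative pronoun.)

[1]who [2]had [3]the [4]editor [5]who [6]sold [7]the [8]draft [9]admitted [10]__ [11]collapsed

1

The marked gap is the subject of "collapsed".
Its filler is the fronted wh-phrase "who", at word 1.
(The other dependency links word 4 to a gap after word 5.)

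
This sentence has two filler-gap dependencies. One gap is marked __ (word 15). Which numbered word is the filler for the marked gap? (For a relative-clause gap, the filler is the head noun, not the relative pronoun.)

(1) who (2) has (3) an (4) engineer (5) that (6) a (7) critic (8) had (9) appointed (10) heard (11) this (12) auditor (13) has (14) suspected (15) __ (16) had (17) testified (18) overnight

The marked gap is the subject of "testified".
Its filler is the fronted wh-phrase "who", at word 1.
(The other dependency links word 4 to a gap after word 9.)

1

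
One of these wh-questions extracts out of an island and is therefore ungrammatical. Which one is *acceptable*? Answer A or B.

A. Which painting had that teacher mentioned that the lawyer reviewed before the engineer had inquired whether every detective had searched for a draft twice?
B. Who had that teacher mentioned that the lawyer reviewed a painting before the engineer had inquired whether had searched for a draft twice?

In B, the wh-phrase is extracted from inside an adjunct island (introduced by "before"), which blocks movement.
In A, the extraction path crosses only that-complement boundaries, which are transparent.
So A is grammatical.

A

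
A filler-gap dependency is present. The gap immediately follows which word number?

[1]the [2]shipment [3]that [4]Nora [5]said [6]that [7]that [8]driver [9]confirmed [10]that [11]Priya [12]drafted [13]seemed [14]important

The displaced element is "the shipment" (word 2).
It is linked across 2 clause boundaries (that → that).
It functions as the direct object of "drafted", so the gap sits immediately after word 12 ("drafted").
Base order: Nora said that that driver confirmed that Priya drafted the shipment.

12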